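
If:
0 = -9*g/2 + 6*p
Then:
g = 4*p/3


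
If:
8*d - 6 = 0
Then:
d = 3/4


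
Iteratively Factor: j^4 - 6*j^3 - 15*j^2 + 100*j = (j - 5)*(j^3 - j^2 - 20*j) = (j - 5)*(j + 4)*(j^2 - 5*j) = (j - 5)^2*(j + 4)*(j)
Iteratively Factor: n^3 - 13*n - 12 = (n + 3)*(n^2 - 3*n - 4) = (n - 4)*(n + 3)*(n + 1)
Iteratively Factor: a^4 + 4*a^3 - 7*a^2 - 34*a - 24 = (a + 1)*(a^3 + 3*a^2 - 10*a - 24) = (a + 1)*(a + 4)*(a^2 - a - 6) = (a + 1)*(a + 2)*(a + 4)*(a - 3)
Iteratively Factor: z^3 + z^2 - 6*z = (z - 2)*(z^2 + 3*z) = z*(z - 2)*(z + 3)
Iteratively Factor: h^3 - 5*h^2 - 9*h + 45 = (h - 3)*(h^2 - 2*h - 15) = (h - 3)*(h + 3)*(h - 5)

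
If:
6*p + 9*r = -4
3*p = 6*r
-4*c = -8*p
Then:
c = -16/21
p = -8/21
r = -4/21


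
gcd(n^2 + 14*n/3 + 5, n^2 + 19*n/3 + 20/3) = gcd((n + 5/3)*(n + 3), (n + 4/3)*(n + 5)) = 1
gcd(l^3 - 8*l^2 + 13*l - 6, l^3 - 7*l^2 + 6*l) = l^2 - 7*l + 6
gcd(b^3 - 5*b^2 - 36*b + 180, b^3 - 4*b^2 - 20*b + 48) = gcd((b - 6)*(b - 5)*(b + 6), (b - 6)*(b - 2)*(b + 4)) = b - 6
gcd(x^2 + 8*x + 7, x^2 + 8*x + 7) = x^2 + 8*x + 7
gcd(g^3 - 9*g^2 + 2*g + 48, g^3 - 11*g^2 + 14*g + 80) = g^2 - 6*g - 16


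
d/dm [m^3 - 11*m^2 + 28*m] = 3*m^2 - 22*m + 28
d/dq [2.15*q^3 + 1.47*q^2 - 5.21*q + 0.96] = 6.45*q^2 + 2.94*q - 5.21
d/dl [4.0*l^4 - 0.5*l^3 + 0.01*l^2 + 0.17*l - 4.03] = 16.0*l^3 - 1.5*l^2 + 0.02*l + 0.17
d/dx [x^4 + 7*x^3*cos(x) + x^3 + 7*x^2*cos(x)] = x*(-7*x^2*sin(x) + 4*x^2 - 7*x*sin(x) + 21*x*cos(x) + 3*x + 14*cos(x))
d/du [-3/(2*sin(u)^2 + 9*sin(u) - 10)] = 3*(4*sin(u) + 9)*cos(u)/(9*sin(u) - cos(2*u) - 9)^2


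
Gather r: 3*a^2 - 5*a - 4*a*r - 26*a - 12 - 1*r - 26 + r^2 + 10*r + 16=3*a^2 - 31*a + r^2 + r*(9 - 4*a) - 22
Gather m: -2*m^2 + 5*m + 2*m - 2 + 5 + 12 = -2*m^2 + 7*m + 15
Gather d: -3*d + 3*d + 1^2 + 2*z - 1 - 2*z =0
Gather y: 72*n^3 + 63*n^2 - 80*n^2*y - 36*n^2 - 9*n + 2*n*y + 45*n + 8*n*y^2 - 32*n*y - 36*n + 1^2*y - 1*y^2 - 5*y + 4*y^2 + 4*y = 72*n^3 + 27*n^2 + y^2*(8*n + 3) + y*(-80*n^2 - 30*n)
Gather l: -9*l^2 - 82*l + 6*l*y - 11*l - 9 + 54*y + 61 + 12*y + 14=-9*l^2 + l*(6*y - 93) + 66*y + 66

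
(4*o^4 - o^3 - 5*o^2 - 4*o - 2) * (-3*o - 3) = -12*o^5 - 9*o^4 + 18*o^3 + 27*o^2 + 18*o + 6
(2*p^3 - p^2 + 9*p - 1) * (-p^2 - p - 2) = -2*p^5 - p^4 - 12*p^3 - 6*p^2 - 17*p + 2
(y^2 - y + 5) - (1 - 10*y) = y^2 + 9*y + 4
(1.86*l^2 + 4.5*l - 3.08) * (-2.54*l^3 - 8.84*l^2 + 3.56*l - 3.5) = -4.7244*l^5 - 27.8724*l^4 - 25.3352*l^3 + 36.7372*l^2 - 26.7148*l + 10.78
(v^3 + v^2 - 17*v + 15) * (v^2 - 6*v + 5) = v^5 - 5*v^4 - 18*v^3 + 122*v^2 - 175*v + 75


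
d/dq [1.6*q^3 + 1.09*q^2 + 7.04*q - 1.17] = 4.8*q^2 + 2.18*q + 7.04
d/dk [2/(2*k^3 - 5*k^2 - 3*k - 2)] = 2*(-6*k^2 + 10*k + 3)/(-2*k^3 + 5*k^2 + 3*k + 2)^2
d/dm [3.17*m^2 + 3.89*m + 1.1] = 6.34*m + 3.89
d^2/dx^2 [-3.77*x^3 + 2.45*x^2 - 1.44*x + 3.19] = 4.9 - 22.62*x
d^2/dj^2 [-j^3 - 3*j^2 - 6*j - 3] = -6*j - 6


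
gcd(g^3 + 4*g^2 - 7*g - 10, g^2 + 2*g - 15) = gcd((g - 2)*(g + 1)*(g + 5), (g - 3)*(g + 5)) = g + 5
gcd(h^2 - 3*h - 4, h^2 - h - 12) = h - 4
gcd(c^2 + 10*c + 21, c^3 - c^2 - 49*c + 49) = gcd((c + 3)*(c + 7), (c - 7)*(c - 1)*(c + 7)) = c + 7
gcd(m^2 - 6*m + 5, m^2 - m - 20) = m - 5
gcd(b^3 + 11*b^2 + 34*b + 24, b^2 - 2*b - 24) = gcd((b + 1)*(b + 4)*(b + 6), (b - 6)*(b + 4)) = b + 4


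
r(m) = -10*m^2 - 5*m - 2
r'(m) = -20*m - 5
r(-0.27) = -1.38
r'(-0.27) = 0.40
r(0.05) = -2.28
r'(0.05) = -6.00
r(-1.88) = -27.94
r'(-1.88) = 32.60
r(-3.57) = -111.60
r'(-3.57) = 66.40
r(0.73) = -10.98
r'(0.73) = -19.60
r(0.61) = -8.77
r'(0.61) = -17.20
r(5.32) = -311.62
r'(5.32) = -111.40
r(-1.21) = -10.59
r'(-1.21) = 19.20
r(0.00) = -2.00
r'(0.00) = -5.00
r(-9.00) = -767.00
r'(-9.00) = 175.00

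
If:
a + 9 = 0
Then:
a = -9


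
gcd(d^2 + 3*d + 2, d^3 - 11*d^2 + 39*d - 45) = 1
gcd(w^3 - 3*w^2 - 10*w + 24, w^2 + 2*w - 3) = w + 3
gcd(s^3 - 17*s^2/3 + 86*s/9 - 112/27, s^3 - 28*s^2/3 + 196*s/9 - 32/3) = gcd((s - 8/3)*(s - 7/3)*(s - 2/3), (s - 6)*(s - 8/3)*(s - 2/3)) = s^2 - 10*s/3 + 16/9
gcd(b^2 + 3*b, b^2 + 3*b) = b^2 + 3*b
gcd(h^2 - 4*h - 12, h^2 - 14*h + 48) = h - 6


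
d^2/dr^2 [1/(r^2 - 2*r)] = 2*(-r*(r - 2) + 4*(r - 1)^2)/(r^3*(r - 2)^3)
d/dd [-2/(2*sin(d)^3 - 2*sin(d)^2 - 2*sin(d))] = (3*cos(d) - 2/tan(d) - cos(d)/sin(d)^2)/(sin(d)^2 - sin(d) - 1)^2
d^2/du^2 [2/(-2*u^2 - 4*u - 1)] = 8*(2*u^2 + 4*u - 8*(u + 1)^2 + 1)/(2*u^2 + 4*u + 1)^3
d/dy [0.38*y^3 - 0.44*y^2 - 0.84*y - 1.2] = 1.14*y^2 - 0.88*y - 0.84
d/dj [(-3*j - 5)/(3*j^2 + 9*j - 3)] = (j^2 + 10*j/3 + 6)/(j^4 + 6*j^3 + 7*j^2 - 6*j + 1)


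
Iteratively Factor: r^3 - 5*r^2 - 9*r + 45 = (r + 3)*(r^2 - 8*r + 15) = (r - 5)*(r + 3)*(r - 3)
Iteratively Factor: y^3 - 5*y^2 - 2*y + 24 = (y + 2)*(y^2 - 7*y + 12) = (y - 4)*(y + 2)*(y - 3)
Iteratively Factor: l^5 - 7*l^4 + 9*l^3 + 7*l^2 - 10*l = (l + 1)*(l^4 - 8*l^3 + 17*l^2 - 10*l) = (l - 1)*(l + 1)*(l^3 - 7*l^2 + 10*l) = (l - 5)*(l - 1)*(l + 1)*(l^2 - 2*l) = l*(l - 5)*(l - 1)*(l + 1)*(l - 2)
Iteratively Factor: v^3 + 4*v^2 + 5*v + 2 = (v + 1)*(v^2 + 3*v + 2) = (v + 1)*(v + 2)*(v + 1)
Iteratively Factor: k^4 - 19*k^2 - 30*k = (k - 5)*(k^3 + 5*k^2 + 6*k) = (k - 5)*(k + 2)*(k^2 + 3*k) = k*(k - 5)*(k + 2)*(k + 3)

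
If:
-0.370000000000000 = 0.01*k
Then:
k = -37.00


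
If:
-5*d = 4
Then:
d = -4/5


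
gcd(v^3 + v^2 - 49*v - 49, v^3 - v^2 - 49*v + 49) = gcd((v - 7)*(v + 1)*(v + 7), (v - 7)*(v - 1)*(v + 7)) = v^2 - 49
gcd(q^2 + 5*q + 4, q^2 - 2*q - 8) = 1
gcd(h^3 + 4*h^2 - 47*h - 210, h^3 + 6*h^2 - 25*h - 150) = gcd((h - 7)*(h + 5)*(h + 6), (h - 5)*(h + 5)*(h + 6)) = h^2 + 11*h + 30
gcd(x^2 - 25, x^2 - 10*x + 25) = x - 5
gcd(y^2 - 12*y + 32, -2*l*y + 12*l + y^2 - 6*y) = 1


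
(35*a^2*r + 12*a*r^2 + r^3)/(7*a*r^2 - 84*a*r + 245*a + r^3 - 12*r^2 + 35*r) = r*(5*a + r)/(r^2 - 12*r + 35)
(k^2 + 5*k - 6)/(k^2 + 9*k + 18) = (k - 1)/(k + 3)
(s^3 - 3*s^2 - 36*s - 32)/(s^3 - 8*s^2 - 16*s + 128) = (s + 1)/(s - 4)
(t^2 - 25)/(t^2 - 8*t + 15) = (t + 5)/(t - 3)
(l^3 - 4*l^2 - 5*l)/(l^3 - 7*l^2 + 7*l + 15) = l/(l - 3)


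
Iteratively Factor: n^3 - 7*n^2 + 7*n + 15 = (n - 5)*(n^2 - 2*n - 3) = (n - 5)*(n - 3)*(n + 1)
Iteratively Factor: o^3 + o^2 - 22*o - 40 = (o - 5)*(o^2 + 6*o + 8) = (o - 5)*(o + 2)*(o + 4)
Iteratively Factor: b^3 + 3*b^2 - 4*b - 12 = (b - 2)*(b^2 + 5*b + 6) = (b - 2)*(b + 2)*(b + 3)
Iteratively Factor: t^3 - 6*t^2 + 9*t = (t)*(t^2 - 6*t + 9) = t*(t - 3)*(t - 3)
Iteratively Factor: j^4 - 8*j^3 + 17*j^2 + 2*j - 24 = (j - 2)*(j^3 - 6*j^2 + 5*j + 12) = (j - 4)*(j - 2)*(j^2 - 2*j - 3) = (j - 4)*(j - 2)*(j + 1)*(j - 3)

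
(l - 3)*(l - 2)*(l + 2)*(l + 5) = l^4 + 2*l^3 - 19*l^2 - 8*l + 60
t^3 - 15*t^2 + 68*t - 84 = (t - 7)*(t - 6)*(t - 2)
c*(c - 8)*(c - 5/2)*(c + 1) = c^4 - 19*c^3/2 + 19*c^2/2 + 20*c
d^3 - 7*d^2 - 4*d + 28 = (d - 7)*(d - 2)*(d + 2)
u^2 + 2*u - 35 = (u - 5)*(u + 7)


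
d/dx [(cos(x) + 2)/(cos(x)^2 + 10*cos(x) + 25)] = (cos(x) - 1)*sin(x)/(cos(x) + 5)^3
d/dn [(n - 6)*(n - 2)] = 2*n - 8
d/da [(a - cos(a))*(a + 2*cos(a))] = -a*sin(a) + 2*a + 2*sin(2*a) + cos(a)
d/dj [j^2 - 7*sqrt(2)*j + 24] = 2*j - 7*sqrt(2)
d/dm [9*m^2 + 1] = 18*m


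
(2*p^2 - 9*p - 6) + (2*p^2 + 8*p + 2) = 4*p^2 - p - 4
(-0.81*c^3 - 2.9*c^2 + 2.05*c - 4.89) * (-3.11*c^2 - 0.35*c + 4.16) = 2.5191*c^5 + 9.3025*c^4 - 8.7301*c^3 + 2.4264*c^2 + 10.2395*c - 20.3424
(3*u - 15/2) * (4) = 12*u - 30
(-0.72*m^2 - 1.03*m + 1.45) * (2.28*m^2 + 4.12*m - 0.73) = -1.6416*m^4 - 5.3148*m^3 - 0.412*m^2 + 6.7259*m - 1.0585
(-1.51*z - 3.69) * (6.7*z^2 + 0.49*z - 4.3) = -10.117*z^3 - 25.4629*z^2 + 4.6849*z + 15.867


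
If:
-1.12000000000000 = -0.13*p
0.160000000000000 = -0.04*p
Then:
No Solution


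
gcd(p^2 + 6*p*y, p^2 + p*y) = p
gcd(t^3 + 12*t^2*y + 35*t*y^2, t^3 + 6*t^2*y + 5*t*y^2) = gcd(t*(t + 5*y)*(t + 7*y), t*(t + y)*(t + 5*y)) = t^2 + 5*t*y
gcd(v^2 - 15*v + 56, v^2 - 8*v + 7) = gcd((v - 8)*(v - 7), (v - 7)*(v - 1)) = v - 7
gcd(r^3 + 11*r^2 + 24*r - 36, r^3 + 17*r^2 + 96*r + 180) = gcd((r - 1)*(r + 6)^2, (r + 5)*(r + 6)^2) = r^2 + 12*r + 36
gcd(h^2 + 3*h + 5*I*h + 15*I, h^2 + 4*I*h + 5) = h + 5*I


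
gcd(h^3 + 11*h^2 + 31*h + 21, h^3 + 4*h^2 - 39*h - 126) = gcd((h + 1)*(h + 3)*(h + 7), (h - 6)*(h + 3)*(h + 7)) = h^2 + 10*h + 21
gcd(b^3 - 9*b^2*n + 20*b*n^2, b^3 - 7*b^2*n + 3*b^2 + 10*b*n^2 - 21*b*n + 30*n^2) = b - 5*n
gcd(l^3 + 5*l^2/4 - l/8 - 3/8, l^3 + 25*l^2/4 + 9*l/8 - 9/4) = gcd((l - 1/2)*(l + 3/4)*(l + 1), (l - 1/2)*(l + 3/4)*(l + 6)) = l^2 + l/4 - 3/8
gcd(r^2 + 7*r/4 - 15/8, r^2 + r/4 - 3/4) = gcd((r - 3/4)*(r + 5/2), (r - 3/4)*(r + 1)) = r - 3/4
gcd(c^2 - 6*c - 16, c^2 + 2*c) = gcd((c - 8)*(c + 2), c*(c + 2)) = c + 2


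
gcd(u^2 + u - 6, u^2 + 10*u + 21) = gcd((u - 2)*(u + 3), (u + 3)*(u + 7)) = u + 3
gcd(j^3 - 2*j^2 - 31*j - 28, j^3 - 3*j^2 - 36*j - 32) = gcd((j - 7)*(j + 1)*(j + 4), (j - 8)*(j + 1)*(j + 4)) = j^2 + 5*j + 4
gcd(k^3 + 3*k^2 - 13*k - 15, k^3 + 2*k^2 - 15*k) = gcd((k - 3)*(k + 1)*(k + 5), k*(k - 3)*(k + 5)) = k^2 + 2*k - 15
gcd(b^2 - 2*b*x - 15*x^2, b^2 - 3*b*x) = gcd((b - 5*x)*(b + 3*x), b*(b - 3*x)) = 1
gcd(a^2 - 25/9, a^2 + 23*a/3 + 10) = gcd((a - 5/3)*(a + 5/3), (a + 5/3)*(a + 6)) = a + 5/3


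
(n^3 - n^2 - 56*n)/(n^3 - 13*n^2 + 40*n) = (n + 7)/(n - 5)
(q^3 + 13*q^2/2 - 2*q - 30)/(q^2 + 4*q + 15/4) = 2*(q^2 + 4*q - 12)/(2*q + 3)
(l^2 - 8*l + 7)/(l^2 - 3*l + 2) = (l - 7)/(l - 2)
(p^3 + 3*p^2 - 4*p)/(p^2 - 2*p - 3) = p*(-p^2 - 3*p + 4)/(-p^2 + 2*p + 3)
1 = 1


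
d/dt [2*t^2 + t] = 4*t + 1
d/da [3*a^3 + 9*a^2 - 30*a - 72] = 9*a^2 + 18*a - 30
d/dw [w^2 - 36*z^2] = 2*w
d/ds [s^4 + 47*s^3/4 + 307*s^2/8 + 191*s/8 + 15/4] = 4*s^3 + 141*s^2/4 + 307*s/4 + 191/8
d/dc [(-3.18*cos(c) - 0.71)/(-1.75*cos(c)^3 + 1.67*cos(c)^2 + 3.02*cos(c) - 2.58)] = (11.13*cos(c)^3 - 1.5831*cos(c)^2 - 2.3714*cos(c) - 10.3486)*sin(c)/(3.0625*cos(c)^6 - 5.845*cos(c)^5 - 7.7811*cos(c)^4 + 19.1168*cos(c)^3 + 0.5032*cos(c)^2 - 15.5832*cos(c) + 6.6564)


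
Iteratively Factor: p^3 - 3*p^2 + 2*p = (p - 2)*(p^2 - p) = p*(p - 2)*(p - 1)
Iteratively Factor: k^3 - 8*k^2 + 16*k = (k - 4)*(k^2 - 4*k) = (k - 4)^2*(k)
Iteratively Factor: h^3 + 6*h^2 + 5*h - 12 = (h + 4)*(h^2 + 2*h - 3) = (h + 3)*(h + 4)*(h - 1)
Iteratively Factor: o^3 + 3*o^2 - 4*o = (o + 4)*(o^2 - o) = o*(o + 4)*(o - 1)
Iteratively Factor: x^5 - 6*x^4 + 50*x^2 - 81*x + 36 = (x - 4)*(x^4 - 2*x^3 - 8*x^2 + 18*x - 9) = (x - 4)*(x - 1)*(x^3 - x^2 - 9*x + 9) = (x - 4)*(x - 1)*(x + 3)*(x^2 - 4*x + 3) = (x - 4)*(x - 3)*(x - 1)*(x + 3)*(x - 1)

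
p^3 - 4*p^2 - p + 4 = (p - 4)*(p - 1)*(p + 1)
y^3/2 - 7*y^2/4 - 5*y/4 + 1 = (y/2 + 1/2)*(y - 4)*(y - 1/2)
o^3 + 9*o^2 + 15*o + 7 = (o + 1)^2*(o + 7)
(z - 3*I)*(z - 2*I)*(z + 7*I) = z^3 + 2*I*z^2 + 29*z - 42*I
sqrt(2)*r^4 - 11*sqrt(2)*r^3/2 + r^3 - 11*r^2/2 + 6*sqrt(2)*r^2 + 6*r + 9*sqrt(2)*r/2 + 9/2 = (r - 3)^2*(r + 1/2)*(sqrt(2)*r + 1)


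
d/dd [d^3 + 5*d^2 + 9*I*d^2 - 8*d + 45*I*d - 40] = 3*d^2 + d*(10 + 18*I) - 8 + 45*I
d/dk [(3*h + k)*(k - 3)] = 3*h + 2*k - 3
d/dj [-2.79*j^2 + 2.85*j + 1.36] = 2.85 - 5.58*j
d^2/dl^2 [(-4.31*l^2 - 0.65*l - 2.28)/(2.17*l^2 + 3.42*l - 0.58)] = (57.850898*l^3 - 96.965148*l^2 - 106.433292*l - 64.553248)/(10.218313*l^6 + 48.313314*l^5 + 67.950078*l^4 + 14.175216*l^3 - 18.161772*l^2 + 3.451464*l - 0.195112)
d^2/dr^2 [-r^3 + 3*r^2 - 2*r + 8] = 6 - 6*r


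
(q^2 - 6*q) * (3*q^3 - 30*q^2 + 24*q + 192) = 3*q^5 - 48*q^4 + 204*q^3 + 48*q^2 - 1152*q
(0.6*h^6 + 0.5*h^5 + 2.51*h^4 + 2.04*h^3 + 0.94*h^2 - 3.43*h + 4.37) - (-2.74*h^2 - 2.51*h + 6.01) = 0.6*h^6 + 0.5*h^5 + 2.51*h^4 + 2.04*h^3 + 3.68*h^2 - 0.92*h - 1.64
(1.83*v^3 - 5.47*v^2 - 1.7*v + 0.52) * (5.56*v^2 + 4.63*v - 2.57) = 10.1748*v^5 - 21.9403*v^4 - 39.4812*v^3 + 9.0781*v^2 + 6.7766*v - 1.3364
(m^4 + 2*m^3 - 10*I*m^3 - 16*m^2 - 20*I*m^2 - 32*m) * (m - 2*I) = m^5 + 2*m^4 - 12*I*m^4 - 36*m^3 - 24*I*m^3 - 72*m^2 + 32*I*m^2 + 64*I*m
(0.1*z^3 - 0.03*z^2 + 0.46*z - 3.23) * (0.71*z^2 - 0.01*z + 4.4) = 0.071*z^5 - 0.0223*z^4 + 0.7669*z^3 - 2.4299*z^2 + 2.0563*z - 14.212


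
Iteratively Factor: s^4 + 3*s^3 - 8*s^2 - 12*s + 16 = (s - 1)*(s^3 + 4*s^2 - 4*s - 16) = (s - 2)*(s - 1)*(s^2 + 6*s + 8) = (s - 2)*(s - 1)*(s + 2)*(s + 4)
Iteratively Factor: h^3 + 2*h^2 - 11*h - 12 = (h - 3)*(h^2 + 5*h + 4) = (h - 3)*(h + 1)*(h + 4)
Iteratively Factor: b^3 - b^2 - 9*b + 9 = (b - 1)*(b^2 - 9) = (b - 1)*(b + 3)*(b - 3)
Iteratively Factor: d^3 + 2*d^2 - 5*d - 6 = (d + 3)*(d^2 - d - 2) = (d - 2)*(d + 3)*(d + 1)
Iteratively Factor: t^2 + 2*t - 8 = (t - 2)*(t + 4)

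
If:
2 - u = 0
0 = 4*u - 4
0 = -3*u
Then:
No Solution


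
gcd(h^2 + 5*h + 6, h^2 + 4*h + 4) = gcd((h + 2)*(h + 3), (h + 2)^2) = h + 2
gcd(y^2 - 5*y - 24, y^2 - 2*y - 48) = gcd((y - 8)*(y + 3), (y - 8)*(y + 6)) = y - 8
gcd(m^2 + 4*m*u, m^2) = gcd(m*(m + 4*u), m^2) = m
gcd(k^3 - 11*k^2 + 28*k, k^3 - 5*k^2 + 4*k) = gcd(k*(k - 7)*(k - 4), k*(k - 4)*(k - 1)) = k^2 - 4*k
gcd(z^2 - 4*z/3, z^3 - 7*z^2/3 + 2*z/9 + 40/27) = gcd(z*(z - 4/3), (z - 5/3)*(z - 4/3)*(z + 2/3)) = z - 4/3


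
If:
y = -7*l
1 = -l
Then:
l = -1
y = 7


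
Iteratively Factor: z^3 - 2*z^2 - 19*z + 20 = (z - 5)*(z^2 + 3*z - 4) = (z - 5)*(z - 1)*(z + 4)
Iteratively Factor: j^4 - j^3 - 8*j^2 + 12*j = (j - 2)*(j^3 + j^2 - 6*j) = j*(j - 2)*(j^2 + j - 6) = j*(j - 2)^2*(j + 3)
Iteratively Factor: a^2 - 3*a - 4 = (a - 4)*(a + 1)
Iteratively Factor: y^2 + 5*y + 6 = (y + 2)*(y + 3)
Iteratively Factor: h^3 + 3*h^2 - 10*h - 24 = (h + 4)*(h^2 - h - 6) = (h - 3)*(h + 4)*(h + 2)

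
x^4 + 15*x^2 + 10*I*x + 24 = (x - 4*I)*(x - I)*(x + 2*I)*(x + 3*I)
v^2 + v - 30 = (v - 5)*(v + 6)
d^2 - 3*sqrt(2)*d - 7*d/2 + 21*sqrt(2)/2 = (d - 7/2)*(d - 3*sqrt(2))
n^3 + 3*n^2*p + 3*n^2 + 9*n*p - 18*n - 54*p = (n - 3)*(n + 6)*(n + 3*p)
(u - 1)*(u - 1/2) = u^2 - 3*u/2 + 1/2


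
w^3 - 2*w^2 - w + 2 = (w - 2)*(w - 1)*(w + 1)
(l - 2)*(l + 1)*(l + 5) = l^3 + 4*l^2 - 7*l - 10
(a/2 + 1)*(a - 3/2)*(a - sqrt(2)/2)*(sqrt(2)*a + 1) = sqrt(2)*a^4/2 + sqrt(2)*a^3/4 - 7*sqrt(2)*a^2/4 - sqrt(2)*a/8 + 3*sqrt(2)/4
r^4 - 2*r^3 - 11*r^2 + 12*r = r*(r - 4)*(r - 1)*(r + 3)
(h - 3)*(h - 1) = h^2 - 4*h + 3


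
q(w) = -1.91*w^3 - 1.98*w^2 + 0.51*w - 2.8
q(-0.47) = -3.28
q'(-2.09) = -16.24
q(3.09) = -76.48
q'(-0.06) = 0.73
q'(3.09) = -66.44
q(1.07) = -6.86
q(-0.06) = -2.84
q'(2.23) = -36.82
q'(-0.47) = 1.11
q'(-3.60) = -59.49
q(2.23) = -32.69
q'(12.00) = -872.13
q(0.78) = -4.51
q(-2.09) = 4.92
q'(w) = -5.73*w^2 - 3.96*w + 0.51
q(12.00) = -3582.28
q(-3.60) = 58.82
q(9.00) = -1550.98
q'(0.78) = -6.06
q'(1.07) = -10.29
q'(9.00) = -499.26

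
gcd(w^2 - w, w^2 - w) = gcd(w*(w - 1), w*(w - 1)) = w^2 - w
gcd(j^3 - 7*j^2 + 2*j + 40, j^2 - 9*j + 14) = 1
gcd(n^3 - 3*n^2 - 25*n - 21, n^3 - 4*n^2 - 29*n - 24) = n^2 + 4*n + 3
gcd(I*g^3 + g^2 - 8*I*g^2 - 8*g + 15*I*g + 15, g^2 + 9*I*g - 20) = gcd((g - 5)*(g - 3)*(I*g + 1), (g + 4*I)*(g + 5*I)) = 1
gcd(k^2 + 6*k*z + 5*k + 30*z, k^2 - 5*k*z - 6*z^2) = 1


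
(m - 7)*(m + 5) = m^2 - 2*m - 35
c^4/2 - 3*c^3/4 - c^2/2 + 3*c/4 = c*(c/2 + 1/2)*(c - 3/2)*(c - 1)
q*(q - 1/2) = q^2 - q/2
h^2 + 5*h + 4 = (h + 1)*(h + 4)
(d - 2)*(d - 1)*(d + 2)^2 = d^4 + d^3 - 6*d^2 - 4*d + 8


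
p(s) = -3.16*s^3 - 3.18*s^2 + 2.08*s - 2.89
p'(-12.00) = -1286.72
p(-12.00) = 4974.71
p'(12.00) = -1439.36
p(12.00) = -5896.33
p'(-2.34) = -34.95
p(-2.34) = 15.32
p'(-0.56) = 2.67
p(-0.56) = -4.50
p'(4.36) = -205.86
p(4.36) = -316.18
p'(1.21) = -19.50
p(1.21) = -10.63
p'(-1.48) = -9.27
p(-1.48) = -2.69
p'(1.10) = -16.39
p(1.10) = -8.66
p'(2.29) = -62.20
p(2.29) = -52.75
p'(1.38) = -24.75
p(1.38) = -14.38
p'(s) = -9.48*s^2 - 6.36*s + 2.08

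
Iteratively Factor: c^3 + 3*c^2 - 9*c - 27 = (c + 3)*(c^2 - 9) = (c + 3)^2*(c - 3)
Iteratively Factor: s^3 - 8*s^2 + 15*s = (s)*(s^2 - 8*s + 15) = s*(s - 5)*(s - 3)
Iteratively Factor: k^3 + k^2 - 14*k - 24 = (k + 2)*(k^2 - k - 12) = (k + 2)*(k + 3)*(k - 4)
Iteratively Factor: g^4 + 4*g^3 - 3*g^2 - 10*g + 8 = (g + 2)*(g^3 + 2*g^2 - 7*g + 4) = (g - 1)*(g + 2)*(g^2 + 3*g - 4) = (g - 1)*(g + 2)*(g + 4)*(g - 1)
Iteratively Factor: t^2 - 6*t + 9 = (t - 3)*(t - 3)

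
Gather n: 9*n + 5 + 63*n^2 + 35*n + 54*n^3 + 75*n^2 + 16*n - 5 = 54*n^3 + 138*n^2 + 60*n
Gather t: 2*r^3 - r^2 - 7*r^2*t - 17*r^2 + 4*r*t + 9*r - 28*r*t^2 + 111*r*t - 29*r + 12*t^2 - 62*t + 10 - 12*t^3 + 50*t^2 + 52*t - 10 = 2*r^3 - 18*r^2 - 20*r - 12*t^3 + t^2*(62 - 28*r) + t*(-7*r^2 + 115*r - 10)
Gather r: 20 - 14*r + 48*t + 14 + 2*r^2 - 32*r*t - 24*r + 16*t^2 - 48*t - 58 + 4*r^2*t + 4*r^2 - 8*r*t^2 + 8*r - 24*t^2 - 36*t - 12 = r^2*(4*t + 6) + r*(-8*t^2 - 32*t - 30) - 8*t^2 - 36*t - 36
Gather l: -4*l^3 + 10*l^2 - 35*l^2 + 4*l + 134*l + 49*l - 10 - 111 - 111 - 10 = -4*l^3 - 25*l^2 + 187*l - 242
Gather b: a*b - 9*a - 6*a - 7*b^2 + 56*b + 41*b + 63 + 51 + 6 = -15*a - 7*b^2 + b*(a + 97) + 120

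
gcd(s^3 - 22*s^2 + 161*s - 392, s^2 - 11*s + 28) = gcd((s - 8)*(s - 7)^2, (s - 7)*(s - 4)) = s - 7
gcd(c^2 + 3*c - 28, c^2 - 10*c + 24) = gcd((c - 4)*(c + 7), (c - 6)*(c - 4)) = c - 4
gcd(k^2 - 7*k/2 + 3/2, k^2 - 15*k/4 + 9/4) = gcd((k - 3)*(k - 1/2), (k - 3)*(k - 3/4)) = k - 3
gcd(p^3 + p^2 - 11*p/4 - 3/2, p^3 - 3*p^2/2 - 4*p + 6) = p^2 + p/2 - 3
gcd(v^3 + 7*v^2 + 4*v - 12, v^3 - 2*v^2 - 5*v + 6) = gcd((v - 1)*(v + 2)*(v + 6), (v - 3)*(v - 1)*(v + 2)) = v^2 + v - 2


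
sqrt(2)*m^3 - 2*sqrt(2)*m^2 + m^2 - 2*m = m*(m - 2)*(sqrt(2)*m + 1)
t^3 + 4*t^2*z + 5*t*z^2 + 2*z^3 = (t + z)^2*(t + 2*z)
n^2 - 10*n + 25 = (n - 5)^2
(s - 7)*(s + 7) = s^2 - 49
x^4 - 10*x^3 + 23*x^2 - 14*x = x*(x - 7)*(x - 2)*(x - 1)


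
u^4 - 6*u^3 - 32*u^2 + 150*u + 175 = (u - 7)*(u - 5)*(u + 1)*(u + 5)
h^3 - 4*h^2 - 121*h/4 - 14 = (h - 8)*(h + 1/2)*(h + 7/2)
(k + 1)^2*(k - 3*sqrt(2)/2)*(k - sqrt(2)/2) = k^4 - 2*sqrt(2)*k^3 + 2*k^3 - 4*sqrt(2)*k^2 + 5*k^2/2 - 2*sqrt(2)*k + 3*k + 3/2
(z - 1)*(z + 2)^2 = z^3 + 3*z^2 - 4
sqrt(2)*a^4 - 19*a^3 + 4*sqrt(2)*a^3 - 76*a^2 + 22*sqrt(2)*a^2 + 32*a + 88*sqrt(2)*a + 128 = (a + 4)*(a - 8*sqrt(2))*(a - 2*sqrt(2))*(sqrt(2)*a + 1)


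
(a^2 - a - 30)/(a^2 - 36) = (a + 5)/(a + 6)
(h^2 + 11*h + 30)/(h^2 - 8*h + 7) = (h^2 + 11*h + 30)/(h^2 - 8*h + 7)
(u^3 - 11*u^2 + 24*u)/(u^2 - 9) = u*(u - 8)/(u + 3)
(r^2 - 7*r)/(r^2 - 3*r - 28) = r/(r + 4)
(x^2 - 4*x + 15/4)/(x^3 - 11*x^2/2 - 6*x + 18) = (x - 5/2)/(x^2 - 4*x - 12)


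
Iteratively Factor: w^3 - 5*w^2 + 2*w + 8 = (w - 2)*(w^2 - 3*w - 4) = (w - 4)*(w - 2)*(w + 1)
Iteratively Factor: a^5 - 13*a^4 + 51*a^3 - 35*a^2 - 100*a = (a - 5)*(a^4 - 8*a^3 + 11*a^2 + 20*a) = (a - 5)*(a + 1)*(a^3 - 9*a^2 + 20*a) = (a - 5)^2*(a + 1)*(a^2 - 4*a) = a*(a - 5)^2*(a + 1)*(a - 4)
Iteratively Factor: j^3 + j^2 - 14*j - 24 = (j - 4)*(j^2 + 5*j + 6) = (j - 4)*(j + 3)*(j + 2)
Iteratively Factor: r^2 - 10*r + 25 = (r - 5)*(r - 5)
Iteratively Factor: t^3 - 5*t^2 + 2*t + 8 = (t - 2)*(t^2 - 3*t - 4) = (t - 2)*(t + 1)*(t - 4)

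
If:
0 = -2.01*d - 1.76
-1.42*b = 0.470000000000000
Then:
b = -0.33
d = -0.88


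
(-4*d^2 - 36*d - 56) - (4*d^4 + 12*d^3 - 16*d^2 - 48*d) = -4*d^4 - 12*d^3 + 12*d^2 + 12*d - 56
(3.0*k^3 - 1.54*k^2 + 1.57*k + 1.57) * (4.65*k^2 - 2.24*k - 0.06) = 13.95*k^5 - 13.881*k^4 + 10.5701*k^3 + 3.8761*k^2 - 3.611*k - 0.0942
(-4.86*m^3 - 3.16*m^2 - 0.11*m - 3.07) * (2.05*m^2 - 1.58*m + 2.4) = -9.963*m^5 + 1.2008*m^4 - 6.8967*m^3 - 13.7037*m^2 + 4.5866*m - 7.368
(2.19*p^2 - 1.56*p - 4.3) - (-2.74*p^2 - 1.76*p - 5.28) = 4.93*p^2 + 0.2*p + 0.98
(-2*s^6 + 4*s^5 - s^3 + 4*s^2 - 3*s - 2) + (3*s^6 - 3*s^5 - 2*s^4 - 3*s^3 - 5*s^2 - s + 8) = s^6 + s^5 - 2*s^4 - 4*s^3 - s^2 - 4*s + 6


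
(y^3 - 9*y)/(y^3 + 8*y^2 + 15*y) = (y - 3)/(y + 5)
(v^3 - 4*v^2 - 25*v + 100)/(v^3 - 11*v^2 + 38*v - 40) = (v + 5)/(v - 2)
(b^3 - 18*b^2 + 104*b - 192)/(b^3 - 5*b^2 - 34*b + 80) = (b^2 - 10*b + 24)/(b^2 + 3*b - 10)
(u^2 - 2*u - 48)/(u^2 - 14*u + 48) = (u + 6)/(u - 6)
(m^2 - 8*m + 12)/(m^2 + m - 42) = (m - 2)/(m + 7)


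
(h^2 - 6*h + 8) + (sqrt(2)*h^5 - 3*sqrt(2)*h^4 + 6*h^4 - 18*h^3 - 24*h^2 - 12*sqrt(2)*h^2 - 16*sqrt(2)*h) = sqrt(2)*h^5 - 3*sqrt(2)*h^4 + 6*h^4 - 18*h^3 - 23*h^2 - 12*sqrt(2)*h^2 - 16*sqrt(2)*h - 6*h + 8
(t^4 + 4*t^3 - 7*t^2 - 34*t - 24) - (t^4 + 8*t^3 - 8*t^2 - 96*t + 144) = -4*t^3 + t^2 + 62*t - 168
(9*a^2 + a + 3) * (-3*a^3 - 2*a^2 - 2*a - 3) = -27*a^5 - 21*a^4 - 29*a^3 - 35*a^2 - 9*a - 9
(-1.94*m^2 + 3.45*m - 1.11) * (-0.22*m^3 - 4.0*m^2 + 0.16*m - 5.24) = 0.4268*m^5 + 7.001*m^4 - 13.8662*m^3 + 15.1576*m^2 - 18.2556*m + 5.8164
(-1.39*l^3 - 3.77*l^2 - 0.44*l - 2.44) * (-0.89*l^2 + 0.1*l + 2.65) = 1.2371*l^5 + 3.2163*l^4 - 3.6689*l^3 - 7.8629*l^2 - 1.41*l - 6.466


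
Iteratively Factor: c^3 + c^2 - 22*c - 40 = (c - 5)*(c^2 + 6*c + 8) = (c - 5)*(c + 2)*(c + 4)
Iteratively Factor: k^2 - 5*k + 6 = (k - 2)*(k - 3)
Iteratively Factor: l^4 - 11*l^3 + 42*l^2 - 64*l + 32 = (l - 4)*(l^3 - 7*l^2 + 14*l - 8) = (l - 4)*(l - 1)*(l^2 - 6*l + 8) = (l - 4)*(l - 2)*(l - 1)*(l - 4)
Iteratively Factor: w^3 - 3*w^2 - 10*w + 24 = (w - 4)*(w^2 + w - 6) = (w - 4)*(w + 3)*(w - 2)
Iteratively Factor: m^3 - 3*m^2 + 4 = (m - 2)*(m^2 - m - 2) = (m - 2)*(m + 1)*(m - 2)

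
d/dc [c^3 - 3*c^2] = 3*c*(c - 2)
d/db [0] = 0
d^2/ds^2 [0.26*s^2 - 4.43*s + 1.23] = 0.520000000000000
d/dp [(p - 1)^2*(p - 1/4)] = 3*p^2 - 9*p/2 + 3/2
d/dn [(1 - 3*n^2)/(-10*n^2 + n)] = (-3*n^2 + 20*n - 1)/(n^2*(100*n^2 - 20*n + 1))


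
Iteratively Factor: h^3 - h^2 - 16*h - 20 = (h + 2)*(h^2 - 3*h - 10) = (h + 2)^2*(h - 5)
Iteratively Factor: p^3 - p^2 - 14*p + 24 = (p + 4)*(p^2 - 5*p + 6) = (p - 3)*(p + 4)*(p - 2)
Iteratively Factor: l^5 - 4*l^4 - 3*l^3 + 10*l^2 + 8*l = (l - 2)*(l^4 - 2*l^3 - 7*l^2 - 4*l) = (l - 4)*(l - 2)*(l^3 + 2*l^2 + l) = l*(l - 4)*(l - 2)*(l^2 + 2*l + 1) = l*(l - 4)*(l - 2)*(l + 1)*(l + 1)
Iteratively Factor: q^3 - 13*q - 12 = (q + 3)*(q^2 - 3*q - 4) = (q - 4)*(q + 3)*(q + 1)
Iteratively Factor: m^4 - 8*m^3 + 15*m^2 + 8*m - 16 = (m + 1)*(m^3 - 9*m^2 + 24*m - 16) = (m - 4)*(m + 1)*(m^2 - 5*m + 4) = (m - 4)*(m - 1)*(m + 1)*(m - 4)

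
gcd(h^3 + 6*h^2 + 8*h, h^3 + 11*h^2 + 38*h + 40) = h^2 + 6*h + 8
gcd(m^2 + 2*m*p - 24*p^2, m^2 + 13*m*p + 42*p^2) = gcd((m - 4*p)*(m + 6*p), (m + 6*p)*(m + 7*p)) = m + 6*p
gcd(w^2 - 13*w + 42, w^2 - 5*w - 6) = w - 6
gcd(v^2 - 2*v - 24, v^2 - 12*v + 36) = v - 6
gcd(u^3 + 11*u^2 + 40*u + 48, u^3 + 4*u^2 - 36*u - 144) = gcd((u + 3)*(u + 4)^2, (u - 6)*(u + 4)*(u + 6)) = u + 4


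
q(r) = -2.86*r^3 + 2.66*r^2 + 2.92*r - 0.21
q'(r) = -8.58*r^2 + 5.32*r + 2.92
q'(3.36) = -76.07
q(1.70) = -1.61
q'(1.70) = -12.83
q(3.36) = -68.86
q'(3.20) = -67.92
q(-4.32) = 267.40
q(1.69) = -1.48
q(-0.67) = -0.11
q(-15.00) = 10206.99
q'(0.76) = 2.01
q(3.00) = -44.73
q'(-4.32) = -180.19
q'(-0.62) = -3.68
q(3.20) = -57.34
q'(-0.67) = -4.50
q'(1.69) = -12.59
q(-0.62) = -0.32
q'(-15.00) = -2007.38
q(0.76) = 2.29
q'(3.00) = -58.34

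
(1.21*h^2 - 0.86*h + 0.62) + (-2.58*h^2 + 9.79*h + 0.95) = -1.37*h^2 + 8.93*h + 1.57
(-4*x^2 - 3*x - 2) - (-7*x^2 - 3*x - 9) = 3*x^2 + 7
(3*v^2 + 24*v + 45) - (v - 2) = 3*v^2 + 23*v + 47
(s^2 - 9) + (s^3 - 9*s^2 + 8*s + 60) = s^3 - 8*s^2 + 8*s + 51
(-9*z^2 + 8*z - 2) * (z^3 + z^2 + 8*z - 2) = -9*z^5 - z^4 - 66*z^3 + 80*z^2 - 32*z + 4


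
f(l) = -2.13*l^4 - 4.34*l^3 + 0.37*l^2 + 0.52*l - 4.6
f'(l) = -8.52*l^3 - 13.02*l^2 + 0.74*l + 0.52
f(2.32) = -117.30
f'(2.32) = -174.23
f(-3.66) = -170.98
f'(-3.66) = 241.12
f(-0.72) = -3.74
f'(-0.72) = -3.58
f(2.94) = -269.30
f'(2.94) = -326.36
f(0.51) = -4.96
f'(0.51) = -3.62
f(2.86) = -244.12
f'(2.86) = -303.18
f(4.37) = -1134.24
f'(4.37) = -955.91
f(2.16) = -91.85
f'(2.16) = -144.49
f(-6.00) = -1817.44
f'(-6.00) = 1367.68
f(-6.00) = -1817.44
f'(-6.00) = 1367.68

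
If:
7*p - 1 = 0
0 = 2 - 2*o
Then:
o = 1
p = 1/7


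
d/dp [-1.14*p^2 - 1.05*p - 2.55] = -2.28*p - 1.05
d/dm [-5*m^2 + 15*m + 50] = 15 - 10*m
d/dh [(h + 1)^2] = 2*h + 2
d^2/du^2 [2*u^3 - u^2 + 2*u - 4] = 12*u - 2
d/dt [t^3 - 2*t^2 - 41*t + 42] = 3*t^2 - 4*t - 41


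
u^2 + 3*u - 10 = (u - 2)*(u + 5)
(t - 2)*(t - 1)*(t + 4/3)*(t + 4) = t^4 + 7*t^3/3 - 26*t^2/3 - 16*t/3 + 32/3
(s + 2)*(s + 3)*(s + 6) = s^3 + 11*s^2 + 36*s + 36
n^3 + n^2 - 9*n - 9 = (n - 3)*(n + 1)*(n + 3)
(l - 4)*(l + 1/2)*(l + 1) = l^3 - 5*l^2/2 - 11*l/2 - 2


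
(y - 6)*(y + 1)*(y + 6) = y^3 + y^2 - 36*y - 36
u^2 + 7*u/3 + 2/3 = (u + 1/3)*(u + 2)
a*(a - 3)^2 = a^3 - 6*a^2 + 9*a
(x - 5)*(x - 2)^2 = x^3 - 9*x^2 + 24*x - 20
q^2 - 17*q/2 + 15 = (q - 6)*(q - 5/2)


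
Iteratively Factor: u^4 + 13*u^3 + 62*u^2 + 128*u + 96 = (u + 3)*(u^3 + 10*u^2 + 32*u + 32) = (u + 2)*(u + 3)*(u^2 + 8*u + 16) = (u + 2)*(u + 3)*(u + 4)*(u + 4)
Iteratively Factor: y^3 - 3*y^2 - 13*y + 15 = (y - 5)*(y^2 + 2*y - 3) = (y - 5)*(y + 3)*(y - 1)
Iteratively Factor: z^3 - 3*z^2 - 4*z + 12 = (z + 2)*(z^2 - 5*z + 6) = (z - 2)*(z + 2)*(z - 3)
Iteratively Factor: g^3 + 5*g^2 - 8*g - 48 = (g + 4)*(g^2 + g - 12) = (g + 4)^2*(g - 3)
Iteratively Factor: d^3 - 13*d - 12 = (d - 4)*(d^2 + 4*d + 3) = (d - 4)*(d + 3)*(d + 1)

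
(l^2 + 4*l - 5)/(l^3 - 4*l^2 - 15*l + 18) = (l + 5)/(l^2 - 3*l - 18)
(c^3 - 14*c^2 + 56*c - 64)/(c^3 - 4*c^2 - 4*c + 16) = (c - 8)/(c + 2)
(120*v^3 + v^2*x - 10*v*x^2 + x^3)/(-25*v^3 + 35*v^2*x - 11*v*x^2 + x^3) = (-24*v^2 - 5*v*x + x^2)/(5*v^2 - 6*v*x + x^2)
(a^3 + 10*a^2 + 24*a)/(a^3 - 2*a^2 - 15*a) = (a^2 + 10*a + 24)/(a^2 - 2*a - 15)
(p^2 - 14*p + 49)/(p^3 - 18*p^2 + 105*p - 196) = 1/(p - 4)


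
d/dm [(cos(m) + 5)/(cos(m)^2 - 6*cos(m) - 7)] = (cos(m)^2 + 10*cos(m) - 23)*sin(m)/(sin(m)^2 + 6*cos(m) + 6)^2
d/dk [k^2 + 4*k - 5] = 2*k + 4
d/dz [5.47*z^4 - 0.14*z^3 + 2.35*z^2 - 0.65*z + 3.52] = 21.88*z^3 - 0.42*z^2 + 4.7*z - 0.65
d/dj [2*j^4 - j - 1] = 8*j^3 - 1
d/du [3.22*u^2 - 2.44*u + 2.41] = 6.44*u - 2.44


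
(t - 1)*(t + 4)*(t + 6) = t^3 + 9*t^2 + 14*t - 24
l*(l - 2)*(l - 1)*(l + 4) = l^4 + l^3 - 10*l^2 + 8*l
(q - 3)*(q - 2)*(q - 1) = q^3 - 6*q^2 + 11*q - 6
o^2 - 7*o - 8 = (o - 8)*(o + 1)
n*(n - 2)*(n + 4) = n^3 + 2*n^2 - 8*n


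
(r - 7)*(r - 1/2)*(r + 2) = r^3 - 11*r^2/2 - 23*r/2 + 7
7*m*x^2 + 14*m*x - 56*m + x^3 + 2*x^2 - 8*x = (7*m + x)*(x - 2)*(x + 4)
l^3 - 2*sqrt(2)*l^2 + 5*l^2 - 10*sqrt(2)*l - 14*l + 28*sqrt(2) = (l - 2)*(l + 7)*(l - 2*sqrt(2))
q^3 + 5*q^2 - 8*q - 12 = (q - 2)*(q + 1)*(q + 6)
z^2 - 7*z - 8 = (z - 8)*(z + 1)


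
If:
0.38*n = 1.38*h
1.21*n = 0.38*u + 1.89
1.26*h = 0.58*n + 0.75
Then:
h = -0.89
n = -3.22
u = -15.22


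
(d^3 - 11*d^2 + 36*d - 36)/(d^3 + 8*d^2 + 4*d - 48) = (d^2 - 9*d + 18)/(d^2 + 10*d + 24)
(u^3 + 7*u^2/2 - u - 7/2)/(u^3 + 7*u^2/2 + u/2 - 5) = (2*u^2 + 9*u + 7)/(2*u^2 + 9*u + 10)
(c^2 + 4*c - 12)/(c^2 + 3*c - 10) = (c + 6)/(c + 5)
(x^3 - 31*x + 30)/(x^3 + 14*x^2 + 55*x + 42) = (x^2 - 6*x + 5)/(x^2 + 8*x + 7)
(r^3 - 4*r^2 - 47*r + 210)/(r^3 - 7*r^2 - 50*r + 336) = (r - 5)/(r - 8)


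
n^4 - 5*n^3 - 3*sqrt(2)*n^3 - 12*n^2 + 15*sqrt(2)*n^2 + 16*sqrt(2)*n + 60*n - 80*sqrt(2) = (n - 5)*(n - 4*sqrt(2))*(n - sqrt(2))*(n + 2*sqrt(2))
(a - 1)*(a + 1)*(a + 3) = a^3 + 3*a^2 - a - 3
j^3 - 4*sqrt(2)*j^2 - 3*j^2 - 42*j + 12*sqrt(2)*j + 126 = (j - 3)*(j - 7*sqrt(2))*(j + 3*sqrt(2))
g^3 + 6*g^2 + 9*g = g*(g + 3)^2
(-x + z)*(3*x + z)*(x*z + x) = -3*x^3*z - 3*x^3 + 2*x^2*z^2 + 2*x^2*z + x*z^3 + x*z^2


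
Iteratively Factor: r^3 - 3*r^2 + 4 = (r + 1)*(r^2 - 4*r + 4) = (r - 2)*(r + 1)*(r - 2)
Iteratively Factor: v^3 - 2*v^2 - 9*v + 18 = (v - 2)*(v^2 - 9) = (v - 3)*(v - 2)*(v + 3)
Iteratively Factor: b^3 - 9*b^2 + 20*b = (b - 5)*(b^2 - 4*b) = (b - 5)*(b - 4)*(b)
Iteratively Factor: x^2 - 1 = (x + 1)*(x - 1)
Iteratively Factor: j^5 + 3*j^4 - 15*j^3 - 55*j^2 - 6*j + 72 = (j - 4)*(j^4 + 7*j^3 + 13*j^2 - 3*j - 18) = (j - 4)*(j + 2)*(j^3 + 5*j^2 + 3*j - 9) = (j - 4)*(j + 2)*(j + 3)*(j^2 + 2*j - 3) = (j - 4)*(j + 2)*(j + 3)^2*(j - 1)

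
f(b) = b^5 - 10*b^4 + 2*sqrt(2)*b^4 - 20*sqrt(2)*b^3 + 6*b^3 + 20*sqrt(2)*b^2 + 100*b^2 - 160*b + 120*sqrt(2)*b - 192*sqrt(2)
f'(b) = 5*b^4 - 40*b^3 + 8*sqrt(2)*b^3 - 60*sqrt(2)*b^2 + 18*b^2 + 40*sqrt(2)*b + 200*b - 160 + 120*sqrt(2)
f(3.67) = -244.82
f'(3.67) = -460.05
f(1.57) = -60.35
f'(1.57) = 167.10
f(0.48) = -240.13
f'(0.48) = 114.55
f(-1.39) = -9.28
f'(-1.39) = -380.39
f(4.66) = -879.96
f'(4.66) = -791.50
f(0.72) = -208.09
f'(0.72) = 150.42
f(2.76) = 7.97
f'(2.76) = -104.40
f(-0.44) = -249.35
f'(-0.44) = -113.50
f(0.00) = -271.53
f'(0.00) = 9.71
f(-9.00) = -79824.31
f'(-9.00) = 46002.82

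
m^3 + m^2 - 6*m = m*(m - 2)*(m + 3)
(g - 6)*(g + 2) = g^2 - 4*g - 12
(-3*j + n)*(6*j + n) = -18*j^2 + 3*j*n + n^2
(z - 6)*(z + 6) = z^2 - 36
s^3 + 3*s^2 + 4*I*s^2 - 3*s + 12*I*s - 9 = (s + 3)*(s + I)*(s + 3*I)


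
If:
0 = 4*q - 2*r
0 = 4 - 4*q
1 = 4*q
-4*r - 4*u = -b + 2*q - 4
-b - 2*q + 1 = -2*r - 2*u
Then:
No Solution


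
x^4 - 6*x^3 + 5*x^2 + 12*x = x*(x - 4)*(x - 3)*(x + 1)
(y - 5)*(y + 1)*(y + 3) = y^3 - y^2 - 17*y - 15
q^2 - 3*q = q*(q - 3)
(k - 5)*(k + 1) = k^2 - 4*k - 5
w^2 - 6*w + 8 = (w - 4)*(w - 2)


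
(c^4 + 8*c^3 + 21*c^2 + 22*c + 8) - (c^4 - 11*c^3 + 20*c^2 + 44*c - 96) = 19*c^3 + c^2 - 22*c + 104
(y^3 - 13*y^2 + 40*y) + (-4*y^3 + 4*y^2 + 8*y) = -3*y^3 - 9*y^2 + 48*y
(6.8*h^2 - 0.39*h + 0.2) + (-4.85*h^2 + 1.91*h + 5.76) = 1.95*h^2 + 1.52*h + 5.96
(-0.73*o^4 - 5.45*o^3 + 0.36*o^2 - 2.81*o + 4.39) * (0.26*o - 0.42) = -0.1898*o^5 - 1.1104*o^4 + 2.3826*o^3 - 0.8818*o^2 + 2.3216*o - 1.8438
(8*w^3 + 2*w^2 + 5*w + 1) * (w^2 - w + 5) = 8*w^5 - 6*w^4 + 43*w^3 + 6*w^2 + 24*w + 5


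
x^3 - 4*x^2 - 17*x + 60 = (x - 5)*(x - 3)*(x + 4)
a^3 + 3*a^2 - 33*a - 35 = (a - 5)*(a + 1)*(a + 7)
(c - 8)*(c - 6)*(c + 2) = c^3 - 12*c^2 + 20*c + 96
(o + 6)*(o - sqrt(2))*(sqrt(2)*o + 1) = sqrt(2)*o^3 - o^2 + 6*sqrt(2)*o^2 - 6*o - sqrt(2)*o - 6*sqrt(2)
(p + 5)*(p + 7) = p^2 + 12*p + 35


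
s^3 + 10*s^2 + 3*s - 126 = (s - 3)*(s + 6)*(s + 7)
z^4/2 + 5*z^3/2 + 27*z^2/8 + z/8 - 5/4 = (z/2 + 1/2)*(z - 1/2)*(z + 2)*(z + 5/2)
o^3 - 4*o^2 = o^2*(o - 4)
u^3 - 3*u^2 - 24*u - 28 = (u - 7)*(u + 2)^2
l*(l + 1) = l^2 + l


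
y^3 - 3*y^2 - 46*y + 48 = (y - 8)*(y - 1)*(y + 6)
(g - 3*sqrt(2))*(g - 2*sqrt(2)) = g^2 - 5*sqrt(2)*g + 12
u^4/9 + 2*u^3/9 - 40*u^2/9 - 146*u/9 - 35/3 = (u/3 + 1/3)*(u/3 + 1)*(u - 7)*(u + 5)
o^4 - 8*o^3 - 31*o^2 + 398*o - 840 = (o - 6)*(o - 5)*(o - 4)*(o + 7)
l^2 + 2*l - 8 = (l - 2)*(l + 4)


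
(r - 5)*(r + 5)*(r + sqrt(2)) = r^3 + sqrt(2)*r^2 - 25*r - 25*sqrt(2)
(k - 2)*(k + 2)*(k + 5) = k^3 + 5*k^2 - 4*k - 20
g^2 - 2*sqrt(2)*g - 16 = (g - 4*sqrt(2))*(g + 2*sqrt(2))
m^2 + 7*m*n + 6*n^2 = (m + n)*(m + 6*n)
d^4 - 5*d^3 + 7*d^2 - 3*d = d*(d - 3)*(d - 1)^2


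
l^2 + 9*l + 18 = (l + 3)*(l + 6)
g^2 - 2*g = g*(g - 2)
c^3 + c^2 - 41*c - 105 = (c - 7)*(c + 3)*(c + 5)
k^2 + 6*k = k*(k + 6)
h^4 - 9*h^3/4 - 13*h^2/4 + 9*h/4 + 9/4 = (h - 3)*(h - 1)*(h + 3/4)*(h + 1)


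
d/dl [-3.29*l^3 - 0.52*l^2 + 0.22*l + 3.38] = -9.87*l^2 - 1.04*l + 0.22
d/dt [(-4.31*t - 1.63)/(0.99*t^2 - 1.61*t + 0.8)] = (4.2669*t^2 + 3.2274*t - 6.0723)/(0.9801*t^4 - 3.1878*t^3 + 4.1761*t^2 - 2.576*t + 0.64)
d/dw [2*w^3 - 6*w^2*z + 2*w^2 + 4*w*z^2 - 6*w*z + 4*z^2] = 6*w^2 - 12*w*z + 4*w + 4*z^2 - 6*z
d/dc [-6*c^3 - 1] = -18*c^2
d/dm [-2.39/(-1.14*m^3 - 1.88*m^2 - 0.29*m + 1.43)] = (-8.1738*m^2 - 8.9864*m - 0.6931)/(1.14*m^3 + 1.88*m^2 + 0.29*m - 1.43)^2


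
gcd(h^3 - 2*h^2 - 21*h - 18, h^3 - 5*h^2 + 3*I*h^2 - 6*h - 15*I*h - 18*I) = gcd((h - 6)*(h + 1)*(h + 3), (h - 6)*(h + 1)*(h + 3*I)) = h^2 - 5*h - 6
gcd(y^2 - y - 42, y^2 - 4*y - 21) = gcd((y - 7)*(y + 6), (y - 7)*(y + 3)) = y - 7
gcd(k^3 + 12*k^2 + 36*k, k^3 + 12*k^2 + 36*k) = k^3 + 12*k^2 + 36*k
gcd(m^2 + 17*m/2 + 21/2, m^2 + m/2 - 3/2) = m + 3/2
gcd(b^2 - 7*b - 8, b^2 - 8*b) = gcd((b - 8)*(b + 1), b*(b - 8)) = b - 8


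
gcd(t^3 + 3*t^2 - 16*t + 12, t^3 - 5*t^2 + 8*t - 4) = t^2 - 3*t + 2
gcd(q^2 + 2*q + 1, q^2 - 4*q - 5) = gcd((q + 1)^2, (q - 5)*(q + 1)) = q + 1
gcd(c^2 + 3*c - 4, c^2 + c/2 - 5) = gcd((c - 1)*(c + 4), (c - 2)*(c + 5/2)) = 1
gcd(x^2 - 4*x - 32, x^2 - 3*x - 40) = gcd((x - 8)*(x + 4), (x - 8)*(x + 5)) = x - 8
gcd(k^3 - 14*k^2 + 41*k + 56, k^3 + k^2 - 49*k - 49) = k^2 - 6*k - 7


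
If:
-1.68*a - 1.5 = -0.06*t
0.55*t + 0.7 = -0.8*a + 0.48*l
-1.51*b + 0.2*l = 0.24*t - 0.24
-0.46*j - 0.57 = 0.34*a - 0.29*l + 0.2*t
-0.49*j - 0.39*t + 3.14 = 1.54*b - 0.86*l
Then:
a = -1.12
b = 0.15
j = -2.49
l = -7.68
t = -6.35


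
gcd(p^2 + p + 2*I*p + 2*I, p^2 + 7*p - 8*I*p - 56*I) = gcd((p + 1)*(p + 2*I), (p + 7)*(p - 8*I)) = 1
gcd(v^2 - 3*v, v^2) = v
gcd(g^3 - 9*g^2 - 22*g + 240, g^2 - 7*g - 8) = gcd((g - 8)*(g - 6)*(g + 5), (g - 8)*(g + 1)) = g - 8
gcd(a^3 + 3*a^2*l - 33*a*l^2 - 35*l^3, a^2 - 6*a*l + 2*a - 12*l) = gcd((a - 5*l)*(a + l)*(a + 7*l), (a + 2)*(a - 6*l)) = 1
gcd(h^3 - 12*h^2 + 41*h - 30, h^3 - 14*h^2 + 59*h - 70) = h - 5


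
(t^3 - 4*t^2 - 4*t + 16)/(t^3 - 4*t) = (t - 4)/t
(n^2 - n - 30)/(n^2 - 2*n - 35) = (n - 6)/(n - 7)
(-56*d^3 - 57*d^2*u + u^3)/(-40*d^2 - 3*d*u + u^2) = (7*d^2 + 8*d*u + u^2)/(5*d + u)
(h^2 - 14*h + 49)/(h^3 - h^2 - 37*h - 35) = (h - 7)/(h^2 + 6*h + 5)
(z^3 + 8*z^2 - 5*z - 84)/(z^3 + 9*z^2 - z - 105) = (z + 4)/(z + 5)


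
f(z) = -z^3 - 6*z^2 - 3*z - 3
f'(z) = -3*z^2 - 12*z - 3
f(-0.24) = -2.61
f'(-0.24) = -0.29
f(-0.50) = -2.88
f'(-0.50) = 2.25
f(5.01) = -294.38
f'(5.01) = -138.42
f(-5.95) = 13.08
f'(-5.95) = -37.81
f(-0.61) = -3.18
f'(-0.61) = 3.20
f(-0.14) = -2.69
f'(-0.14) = -1.38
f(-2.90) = -20.37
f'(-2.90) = 6.57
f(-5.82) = 8.36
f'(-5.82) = -34.78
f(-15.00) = 2067.00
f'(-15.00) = -498.00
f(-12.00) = 897.00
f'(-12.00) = -291.00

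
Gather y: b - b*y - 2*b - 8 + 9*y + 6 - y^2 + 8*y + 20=-b - y^2 + y*(17 - b) + 18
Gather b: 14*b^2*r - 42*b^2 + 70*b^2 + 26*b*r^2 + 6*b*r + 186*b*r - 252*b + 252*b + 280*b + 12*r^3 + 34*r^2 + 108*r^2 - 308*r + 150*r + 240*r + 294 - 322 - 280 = b^2*(14*r + 28) + b*(26*r^2 + 192*r + 280) + 12*r^3 + 142*r^2 + 82*r - 308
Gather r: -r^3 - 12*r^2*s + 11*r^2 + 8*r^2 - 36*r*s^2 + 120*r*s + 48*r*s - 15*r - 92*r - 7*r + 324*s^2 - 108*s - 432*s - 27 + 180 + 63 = -r^3 + r^2*(19 - 12*s) + r*(-36*s^2 + 168*s - 114) + 324*s^2 - 540*s + 216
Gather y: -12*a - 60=-12*a - 60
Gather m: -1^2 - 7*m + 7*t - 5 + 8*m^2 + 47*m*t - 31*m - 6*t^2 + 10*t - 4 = 8*m^2 + m*(47*t - 38) - 6*t^2 + 17*t - 10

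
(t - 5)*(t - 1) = t^2 - 6*t + 5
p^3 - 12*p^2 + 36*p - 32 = (p - 8)*(p - 2)^2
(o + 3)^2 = o^2 + 6*o + 9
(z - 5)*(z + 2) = z^2 - 3*z - 10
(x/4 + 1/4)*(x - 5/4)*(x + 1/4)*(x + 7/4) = x^4/4 + 7*x^3/16 - 21*x^2/64 - 167*x/256 - 35/256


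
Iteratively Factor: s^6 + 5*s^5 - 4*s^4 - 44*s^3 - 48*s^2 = (s + 4)*(s^5 + s^4 - 8*s^3 - 12*s^2) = (s + 2)*(s + 4)*(s^4 - s^3 - 6*s^2) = s*(s + 2)*(s + 4)*(s^3 - s^2 - 6*s) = s*(s + 2)^2*(s + 4)*(s^2 - 3*s) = s*(s - 3)*(s + 2)^2*(s + 4)*(s)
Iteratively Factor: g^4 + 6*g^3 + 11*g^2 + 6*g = (g)*(g^3 + 6*g^2 + 11*g + 6) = g*(g + 2)*(g^2 + 4*g + 3) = g*(g + 1)*(g + 2)*(g + 3)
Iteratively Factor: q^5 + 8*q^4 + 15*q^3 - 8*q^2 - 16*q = (q - 1)*(q^4 + 9*q^3 + 24*q^2 + 16*q) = (q - 1)*(q + 4)*(q^3 + 5*q^2 + 4*q) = q*(q - 1)*(q + 4)*(q^2 + 5*q + 4) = q*(q - 1)*(q + 4)^2*(q + 1)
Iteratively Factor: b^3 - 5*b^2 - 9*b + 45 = (b + 3)*(b^2 - 8*b + 15) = (b - 5)*(b + 3)*(b - 3)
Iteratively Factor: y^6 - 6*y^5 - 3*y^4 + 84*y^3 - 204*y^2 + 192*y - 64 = (y - 2)*(y^5 - 4*y^4 - 11*y^3 + 62*y^2 - 80*y + 32) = (y - 2)*(y + 4)*(y^4 - 8*y^3 + 21*y^2 - 22*y + 8) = (y - 2)*(y - 1)*(y + 4)*(y^3 - 7*y^2 + 14*y - 8) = (y - 2)^2*(y - 1)*(y + 4)*(y^2 - 5*y + 4) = (y - 4)*(y - 2)^2*(y - 1)*(y + 4)*(y - 1)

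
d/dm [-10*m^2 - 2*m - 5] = -20*m - 2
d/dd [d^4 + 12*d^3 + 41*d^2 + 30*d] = 4*d^3 + 36*d^2 + 82*d + 30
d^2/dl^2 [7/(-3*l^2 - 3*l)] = 14*(l*(l + 1) - (2*l + 1)^2)/(3*l^3*(l + 1)^3)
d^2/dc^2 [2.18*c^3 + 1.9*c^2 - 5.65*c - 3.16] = 13.08*c + 3.8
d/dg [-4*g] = -4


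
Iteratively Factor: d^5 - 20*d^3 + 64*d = (d + 4)*(d^4 - 4*d^3 - 4*d^2 + 16*d) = (d - 4)*(d + 4)*(d^3 - 4*d) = (d - 4)*(d - 2)*(d + 4)*(d^2 + 2*d) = d*(d - 4)*(d - 2)*(d + 4)*(d + 2)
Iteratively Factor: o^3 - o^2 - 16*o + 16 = (o - 4)*(o^2 + 3*o - 4) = (o - 4)*(o + 4)*(o - 1)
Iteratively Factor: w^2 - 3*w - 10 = (w + 2)*(w - 5)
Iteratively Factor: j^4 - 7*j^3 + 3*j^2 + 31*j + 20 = (j - 5)*(j^3 - 2*j^2 - 7*j - 4) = (j - 5)*(j + 1)*(j^2 - 3*j - 4) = (j - 5)*(j + 1)^2*(j - 4)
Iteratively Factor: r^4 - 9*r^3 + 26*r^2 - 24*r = (r - 3)*(r^3 - 6*r^2 + 8*r) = r*(r - 3)*(r^2 - 6*r + 8) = r*(r - 3)*(r - 2)*(r - 4)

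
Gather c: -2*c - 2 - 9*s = -2*c - 9*s - 2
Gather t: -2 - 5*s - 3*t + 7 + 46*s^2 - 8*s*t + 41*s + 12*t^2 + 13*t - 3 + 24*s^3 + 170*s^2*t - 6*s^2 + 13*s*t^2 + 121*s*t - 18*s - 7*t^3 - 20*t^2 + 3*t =24*s^3 + 40*s^2 + 18*s - 7*t^3 + t^2*(13*s - 8) + t*(170*s^2 + 113*s + 13) + 2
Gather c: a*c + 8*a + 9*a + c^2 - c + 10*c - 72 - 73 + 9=17*a + c^2 + c*(a + 9) - 136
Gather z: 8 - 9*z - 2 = 6 - 9*z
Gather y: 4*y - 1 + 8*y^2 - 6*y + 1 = 8*y^2 - 2*y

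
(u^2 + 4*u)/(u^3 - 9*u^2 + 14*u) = (u + 4)/(u^2 - 9*u + 14)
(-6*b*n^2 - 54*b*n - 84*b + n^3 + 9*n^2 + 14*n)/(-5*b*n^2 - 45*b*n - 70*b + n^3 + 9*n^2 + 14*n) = (6*b - n)/(5*b - n)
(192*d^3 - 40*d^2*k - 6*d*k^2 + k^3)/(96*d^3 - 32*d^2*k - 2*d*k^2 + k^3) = (8*d - k)/(4*d - k)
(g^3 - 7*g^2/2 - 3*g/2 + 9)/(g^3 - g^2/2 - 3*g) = (g - 3)/g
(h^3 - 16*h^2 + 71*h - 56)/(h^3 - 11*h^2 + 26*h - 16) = (h - 7)/(h - 2)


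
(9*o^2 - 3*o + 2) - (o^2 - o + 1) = 8*o^2 - 2*o + 1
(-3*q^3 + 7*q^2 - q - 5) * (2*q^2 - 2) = -6*q^5 + 14*q^4 + 4*q^3 - 24*q^2 + 2*q + 10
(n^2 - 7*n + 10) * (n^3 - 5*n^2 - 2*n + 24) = n^5 - 12*n^4 + 43*n^3 - 12*n^2 - 188*n + 240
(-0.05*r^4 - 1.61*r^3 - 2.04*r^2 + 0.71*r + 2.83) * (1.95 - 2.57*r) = 0.1285*r^5 + 4.0402*r^4 + 2.1033*r^3 - 5.8027*r^2 - 5.8886*r + 5.5185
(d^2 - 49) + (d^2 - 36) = 2*d^2 - 85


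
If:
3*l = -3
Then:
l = -1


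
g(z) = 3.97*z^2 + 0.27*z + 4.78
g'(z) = 7.94*z + 0.27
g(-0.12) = 4.80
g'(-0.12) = -0.68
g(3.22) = 46.81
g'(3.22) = 25.84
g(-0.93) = 7.96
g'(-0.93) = -7.11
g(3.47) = 53.52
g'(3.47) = 27.82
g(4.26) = 77.98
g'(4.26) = 34.09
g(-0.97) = 8.25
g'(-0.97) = -7.43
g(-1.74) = 16.33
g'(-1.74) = -13.55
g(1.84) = 18.72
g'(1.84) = 14.88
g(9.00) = 328.78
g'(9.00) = 71.73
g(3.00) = 41.32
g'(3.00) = 24.09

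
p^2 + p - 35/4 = (p - 5/2)*(p + 7/2)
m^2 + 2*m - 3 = (m - 1)*(m + 3)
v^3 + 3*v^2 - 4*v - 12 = (v - 2)*(v + 2)*(v + 3)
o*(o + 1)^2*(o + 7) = o^4 + 9*o^3 + 15*o^2 + 7*o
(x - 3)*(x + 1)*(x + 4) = x^3 + 2*x^2 - 11*x - 12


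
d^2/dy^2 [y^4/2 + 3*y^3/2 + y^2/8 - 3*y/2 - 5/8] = 6*y^2 + 9*y + 1/4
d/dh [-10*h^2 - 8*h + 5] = -20*h - 8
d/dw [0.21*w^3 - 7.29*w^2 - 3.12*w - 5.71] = 0.63*w^2 - 14.58*w - 3.12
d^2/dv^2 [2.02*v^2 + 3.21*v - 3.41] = 4.04000000000000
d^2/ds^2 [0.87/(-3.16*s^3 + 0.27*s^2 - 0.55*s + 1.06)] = ((16.4952*s - 0.4698)*(3.16*s^3 - 0.27*s^2 + 0.55*s - 1.06) - 0.87*(9.48*s^2 - 0.54*s + 0.55)*(18.96*s^2 - 1.08*s + 1.1))/(3.16*s^3 - 0.27*s^2 + 0.55*s - 1.06)^3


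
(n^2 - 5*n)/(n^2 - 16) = n*(n - 5)/(n^2 - 16)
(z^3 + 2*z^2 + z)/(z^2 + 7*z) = (z^2 + 2*z + 1)/(z + 7)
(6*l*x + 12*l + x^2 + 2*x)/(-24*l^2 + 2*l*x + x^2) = (x + 2)/(-4*l + x)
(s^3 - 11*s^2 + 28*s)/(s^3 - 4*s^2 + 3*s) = (s^2 - 11*s + 28)/(s^2 - 4*s + 3)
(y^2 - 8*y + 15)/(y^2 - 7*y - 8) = (-y^2 + 8*y - 15)/(-y^2 + 7*y + 8)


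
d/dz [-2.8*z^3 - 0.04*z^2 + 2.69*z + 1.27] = -8.4*z^2 - 0.08*z + 2.69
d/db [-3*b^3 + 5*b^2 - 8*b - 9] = -9*b^2 + 10*b - 8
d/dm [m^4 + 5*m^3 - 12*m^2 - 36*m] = 4*m^3 + 15*m^2 - 24*m - 36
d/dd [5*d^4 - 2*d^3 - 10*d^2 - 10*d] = 20*d^3 - 6*d^2 - 20*d - 10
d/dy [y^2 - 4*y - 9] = 2*y - 4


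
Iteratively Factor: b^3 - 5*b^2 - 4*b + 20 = (b + 2)*(b^2 - 7*b + 10) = (b - 5)*(b + 2)*(b - 2)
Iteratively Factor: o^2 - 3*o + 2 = (o - 2)*(o - 1)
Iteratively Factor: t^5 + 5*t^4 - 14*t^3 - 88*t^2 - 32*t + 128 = (t + 2)*(t^4 + 3*t^3 - 20*t^2 - 48*t + 64) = (t + 2)*(t + 4)*(t^3 - t^2 - 16*t + 16) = (t - 4)*(t + 2)*(t + 4)*(t^2 + 3*t - 4) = (t - 4)*(t - 1)*(t + 2)*(t + 4)*(t + 4)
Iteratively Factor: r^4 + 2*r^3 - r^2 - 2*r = (r - 1)*(r^3 + 3*r^2 + 2*r) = (r - 1)*(r + 1)*(r^2 + 2*r) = r*(r - 1)*(r + 1)*(r + 2)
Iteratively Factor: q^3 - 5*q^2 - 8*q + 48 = (q + 3)*(q^2 - 8*q + 16) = (q - 4)*(q + 3)*(q - 4)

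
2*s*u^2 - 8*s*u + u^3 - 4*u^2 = u*(2*s + u)*(u - 4)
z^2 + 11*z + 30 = (z + 5)*(z + 6)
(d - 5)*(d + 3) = d^2 - 2*d - 15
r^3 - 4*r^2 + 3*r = r*(r - 3)*(r - 1)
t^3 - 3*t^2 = t^2*(t - 3)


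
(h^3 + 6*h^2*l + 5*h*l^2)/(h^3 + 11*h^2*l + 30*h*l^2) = (h + l)/(h + 6*l)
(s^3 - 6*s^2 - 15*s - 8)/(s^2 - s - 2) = (s^2 - 7*s - 8)/(s - 2)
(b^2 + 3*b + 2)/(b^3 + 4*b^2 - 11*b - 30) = (b + 1)/(b^2 + 2*b - 15)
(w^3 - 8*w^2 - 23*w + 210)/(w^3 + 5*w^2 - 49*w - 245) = (w - 6)/(w + 7)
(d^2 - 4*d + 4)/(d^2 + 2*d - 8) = (d - 2)/(d + 4)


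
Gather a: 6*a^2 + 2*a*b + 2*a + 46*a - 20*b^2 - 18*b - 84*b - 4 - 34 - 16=6*a^2 + a*(2*b + 48) - 20*b^2 - 102*b - 54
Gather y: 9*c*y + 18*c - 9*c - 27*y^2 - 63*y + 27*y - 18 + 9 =9*c - 27*y^2 + y*(9*c - 36) - 9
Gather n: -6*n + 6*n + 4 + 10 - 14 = 0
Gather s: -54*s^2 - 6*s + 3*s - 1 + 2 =-54*s^2 - 3*s + 1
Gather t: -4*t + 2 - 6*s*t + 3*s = 3*s + t*(-6*s - 4) + 2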